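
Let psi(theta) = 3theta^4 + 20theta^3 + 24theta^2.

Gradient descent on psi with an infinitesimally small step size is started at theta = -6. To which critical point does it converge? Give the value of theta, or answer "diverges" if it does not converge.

psi'(theta) = 12theta(theta + 1)(theta + 4), so psi'(-6) = -720.
Gradient descent moves in the -psi' direction, i.e. theta is increasing.
The nearest critical point in that direction is theta = -4, where psi'' = 144 > 0 (a local minimum). The iterate converges there.

-4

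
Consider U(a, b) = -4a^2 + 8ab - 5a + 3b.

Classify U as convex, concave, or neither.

U is quadratic, so its Hessian is the constant matrix H = [[-8, 8], [8, 0]].
det(H) = -64, tr(H) = -8.
det(H) < 0, so H is indefinite: neither convex nor concave.

neither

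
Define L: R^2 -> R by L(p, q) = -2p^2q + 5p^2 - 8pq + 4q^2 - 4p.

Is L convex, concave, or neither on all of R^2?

neither

The term -2p^2q is cubic, so the Hessian is not constant.
∂²L/∂p² = -4q + 10, which takes both signs as q varies (negative for sufficiently large q). A diagonal entry of the Hessian changing sign means the Hessian is neither positive- nor negative-semidefinite on all of R^2.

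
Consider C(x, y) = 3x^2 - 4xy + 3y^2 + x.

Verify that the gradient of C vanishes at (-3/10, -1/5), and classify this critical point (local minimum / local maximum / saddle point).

∇C = (6x - 4y + 1, -4x + 6y); substituting (-3/10, -1/5) gives ∇C = (0, 0), so (-3/10, -1/5) is indeed a critical point.
The Hessian of C is constant: H = [[6, -4], [-4, 6]].
det(H) = 6·6 − (-4)² = 20.
det(H) > 0 and tr(H) = 12 > 0, so H is positive definite and the point is a local minimum.

local minimum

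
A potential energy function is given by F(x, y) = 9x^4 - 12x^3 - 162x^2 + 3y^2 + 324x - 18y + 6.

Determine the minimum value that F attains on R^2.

-1398

F(x,y) separates as P(x) + Q(y) + 6, so its minimum is min P + min Q + 6.
P'(x) = 36(x - 3)(x - 1)(x + 3) vanishes at x ∈ {-3, 1, 3}; Q'(y) = 6y - 18 vanishes at y ∈ {3}.
Local minima of P (where P''>0): P(-3)=-1377, P(3)=-81. Local minima of Q: Q(3)=-27.
So the global minimum of F is P(-3) + Q(3) + 6 = -1377 − 27 + 6 = -1398, attained at (-3, 3).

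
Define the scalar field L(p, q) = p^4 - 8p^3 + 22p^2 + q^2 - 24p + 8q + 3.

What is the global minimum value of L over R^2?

L(p,q) separates as A(p) + B(q) + 3, so its minimum is min A + min B + 3.
A'(p) = 4(p - 3)(p - 2)(p - 1) vanishes at p ∈ {1, 2, 3}; B'(q) = 2q + 8 vanishes at q ∈ {-4}.
Local minima of A (where A''>0): A(1)=-9, A(3)=-9. Local minima of B: B(-4)=-16.
So the global minimum of L is A(1) + B(-4) + 3 = -9 − 16 + 3 = -22, attained at (1, -4).

-22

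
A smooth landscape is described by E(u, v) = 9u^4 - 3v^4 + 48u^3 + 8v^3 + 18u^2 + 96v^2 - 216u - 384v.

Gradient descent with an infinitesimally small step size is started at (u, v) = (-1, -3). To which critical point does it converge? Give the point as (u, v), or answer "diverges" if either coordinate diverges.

(1, 2)

E is separable, so gradient descent decouples: u follows -∂E/∂u, v follows -∂E/∂v.
∂E/∂u = 36(u - 1)(u + 2)(u + 3); at u=-1 this is -144, so u increases.
∂E/∂v = -12(v - 4)(v - 2)(v + 4); at v=-3 this is -420, so v increases.
u converges to its nearest critical value 1 (a local min of the u-part); v converges to 2. The iterate converges to (1, 2).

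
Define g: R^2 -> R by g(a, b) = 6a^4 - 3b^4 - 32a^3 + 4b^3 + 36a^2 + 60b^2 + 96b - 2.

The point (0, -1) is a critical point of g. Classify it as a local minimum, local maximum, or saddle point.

local minimum

The mixed partial ∂²g/∂a∂b is 0, so the Hessian at any point is diag(g_aa, g_bb) = diag(24(3a^2 - 8a + 3), 12(-3b^2 + 2b + 10)).
At (0, -1): H = diag(72, 60).
Both eigenvalues are positive, so H is positive definite: a local minimum.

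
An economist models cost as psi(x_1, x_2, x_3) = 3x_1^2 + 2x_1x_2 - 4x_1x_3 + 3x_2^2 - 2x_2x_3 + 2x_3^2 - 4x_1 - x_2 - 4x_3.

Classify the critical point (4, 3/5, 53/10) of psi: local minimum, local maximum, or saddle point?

The Hessian is constant: H = [[6, 2, -4], [2, 6, -2], [-4, -2, 4]].
Leading principal minors: Δ₁ = 6, Δ₂ = 32, Δ₃ = 40.
All leading minors are positive, so H is positive definite: a local minimum.

local minimum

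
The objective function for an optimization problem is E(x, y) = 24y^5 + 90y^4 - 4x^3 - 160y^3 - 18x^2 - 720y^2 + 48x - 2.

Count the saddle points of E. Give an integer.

E separates as a function of x plus a function of y, so ∇E=0 decouples.
∂E/∂x = -12(x - 1)(x + 4) = 0 at x ∈ {-4, 1}; ∂E/∂y = 120y(y - 2)(y + 2)(y + 3) = 0 at y ∈ {-3, -2, 0, 2}.
The Hessian is diagonal: diag(E_xx, E_yy). Second derivatives: E_xx(-4)=60, E_xx(1)=-60; E_yy(-3)=-1800, E_yy(-2)=960, E_yy(0)=-1440, E_yy(2)=4800.
Saddle points occur where the two diagonal entries have opposite signs: (-4, -3), (-4, 0), (1, -2), (1, 2). Count: 4.

4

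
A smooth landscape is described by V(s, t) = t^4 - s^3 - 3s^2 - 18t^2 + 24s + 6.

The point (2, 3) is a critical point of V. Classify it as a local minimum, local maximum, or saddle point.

saddle point

The mixed partial ∂²V/∂s∂t is 0, so the Hessian at any point is diag(V_ss, V_tt) = diag(-6(s + 1), 12(t^2 - 3)).
At (2, 3): H = diag(-18, 72).
The eigenvalues have opposite signs, so H is indefinite: a saddle point.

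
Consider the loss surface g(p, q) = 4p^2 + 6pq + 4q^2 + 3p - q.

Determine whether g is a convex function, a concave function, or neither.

g is quadratic, so its Hessian is the constant matrix H = [[8, 6], [6, 8]].
det(H) = 28, tr(H) = 16.
det(H) > 0 and tr(H) > 0, so H is positive definite everywhere: convex.

convex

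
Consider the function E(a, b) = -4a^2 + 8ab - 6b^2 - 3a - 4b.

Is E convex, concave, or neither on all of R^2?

concave

E is quadratic, so its Hessian is the constant matrix H = [[-8, 8], [8, -12]].
det(H) = 32, tr(H) = -20.
det(H) > 0 and tr(H) < 0, so H is negative definite everywhere: concave.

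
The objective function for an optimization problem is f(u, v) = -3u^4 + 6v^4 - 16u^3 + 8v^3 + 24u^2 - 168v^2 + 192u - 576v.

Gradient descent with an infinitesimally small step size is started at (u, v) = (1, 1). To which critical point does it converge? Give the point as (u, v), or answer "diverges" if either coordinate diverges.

f is separable, so gradient descent decouples: u follows -∂f/∂u, v follows -∂f/∂v.
∂f/∂u = -12(u - 2)(u + 2)(u + 4); at u=1 this is 180, so u decreases.
∂f/∂v = 24(v - 4)(v + 2)(v + 3); at v=1 this is -864, so v increases.
u converges to its nearest critical value -2 (a local min of the u-part); v converges to 4. The iterate converges to (-2, 4).

(-2, 4)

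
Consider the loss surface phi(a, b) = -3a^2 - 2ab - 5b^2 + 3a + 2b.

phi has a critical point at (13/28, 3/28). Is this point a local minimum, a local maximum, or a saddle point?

The Hessian of phi is constant: H = [[-6, -2], [-2, -10]].
det(H) = (-6)·(-10) − (-2)² = 56.
det(H) > 0 and tr(H) = -16 < 0, so H is negative definite and the point is a local maximum.

local maximum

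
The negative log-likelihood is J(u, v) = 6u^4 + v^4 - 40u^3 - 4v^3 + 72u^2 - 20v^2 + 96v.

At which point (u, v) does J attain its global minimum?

(0, -3)

J(u,v) separates as P(u) + Q(v), so its minimum is min P + min Q.
P'(u) = 24u(u - 3)(u - 2) vanishes at u ∈ {0, 2, 3}; Q'(v) = 4(v - 4)(v - 2)(v + 3) vanishes at v ∈ {-3, 2, 4}.
Local minima of P (where P''>0): P(0)=0, P(3)=54. Local minima of Q: Q(-3)=-279, Q(4)=64.
So the global minimum of J is P(0) + Q(-3) = 0 − 279 = -279, attained at (0, -3).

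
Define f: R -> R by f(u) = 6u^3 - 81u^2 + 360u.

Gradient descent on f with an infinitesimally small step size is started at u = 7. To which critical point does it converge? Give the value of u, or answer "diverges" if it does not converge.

5

f'(u) = 18(u - 5)(u - 4), so f'(7) = 108.
Gradient descent moves in the -f' direction, i.e. u is decreasing.
The nearest critical point in that direction is u = 5, where f'' = 18 > 0 (a local minimum). The iterate converges there.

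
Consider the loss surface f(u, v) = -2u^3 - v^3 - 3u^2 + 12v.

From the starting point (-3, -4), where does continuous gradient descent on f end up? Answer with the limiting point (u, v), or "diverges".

f is separable, so gradient descent decouples: u follows -∂f/∂u, v follows -∂f/∂v.
∂f/∂u = -6u(u + 1); at u=-3 this is -36, so u increases.
∂f/∂v = -3(v - 2)(v + 2); at v=-4 this is -36, so v increases.
u converges to its nearest critical value -1 (a local min of the u-part); v converges to -2. The iterate converges to (-1, -2).

(-1, -2)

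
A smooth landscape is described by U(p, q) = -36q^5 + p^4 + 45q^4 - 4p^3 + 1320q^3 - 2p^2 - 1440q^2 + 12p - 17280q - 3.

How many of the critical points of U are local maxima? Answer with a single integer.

2

U separates as a function of p plus a function of q, so ∇U=0 decouples.
∂U/∂p = 4(p - 3)(p - 1)(p + 1) = 0 at p ∈ {-1, 1, 3}; ∂U/∂q = -180(q - 4)(q - 3)(q + 2)(q + 4) = 0 at q ∈ {-4, -2, 3, 4}.
The Hessian is diagonal: diag(U_pp, U_qq). Second derivatives: U_pp(-1)=32, U_pp(1)=-16, U_pp(3)=32; U_qq(-4)=20160, U_qq(-2)=-10800, U_qq(3)=6300, U_qq(4)=-8640.
Local maxima occur where both diagonal entries negative: (1, -2), (1, 4). Count: 2.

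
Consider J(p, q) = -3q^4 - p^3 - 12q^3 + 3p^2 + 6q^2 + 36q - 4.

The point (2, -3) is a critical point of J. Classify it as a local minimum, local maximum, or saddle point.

local maximum

The mixed partial ∂²J/∂p∂q is 0, so the Hessian at any point is diag(J_pp, J_qq) = diag(6(-p + 1), 12(-3q^2 - 6q + 1)).
At (2, -3): H = diag(-6, -96).
Both eigenvalues are negative, so H is negative definite: a local maximum.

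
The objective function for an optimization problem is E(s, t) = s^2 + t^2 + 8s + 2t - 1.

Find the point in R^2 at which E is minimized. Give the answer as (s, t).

E(s,t) separates as P(s) + Q(t) − 1, so its minimum is min P + min Q − 1.
P'(s) = 2s + 8 vanishes at s ∈ {-4}; Q'(t) = 2(t + 1) vanishes at t ∈ {-1}.
Local minima of P (where P''>0): P(-4)=-16. Local minima of Q: Q(-1)=-1.
So the global minimum of E is P(-4) + Q(-1) − 1 = -16 − 1 − 1 = -18, attained at (-4, -1).

(-4, -1)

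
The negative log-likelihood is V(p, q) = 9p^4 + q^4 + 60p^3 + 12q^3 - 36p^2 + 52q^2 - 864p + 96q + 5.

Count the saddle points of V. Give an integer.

V separates as a function of p plus a function of q, so ∇V=0 decouples.
∂V/∂p = 36(p - 2)(p + 3)(p + 4) = 0 at p ∈ {-4, -3, 2}; ∂V/∂q = 4(q + 2)(q + 3)(q + 4) = 0 at q ∈ {-4, -3, -2}.
The Hessian is diagonal: diag(V_pp, V_qq). Second derivatives: V_pp(-4)=216, V_pp(-3)=-180, V_pp(2)=1080; V_qq(-4)=8, V_qq(-3)=-4, V_qq(-2)=8.
Saddle points occur where the two diagonal entries have opposite signs: (-4, -3), (-3, -4), (-3, -2), (2, -3). Count: 4.

4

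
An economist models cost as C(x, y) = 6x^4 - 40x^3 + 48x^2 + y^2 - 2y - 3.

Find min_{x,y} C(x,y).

-260

C(x,y) separates as P(x) + Q(y) − 3, so its minimum is min P + min Q − 3.
P'(x) = 24x(x - 4)(x - 1) vanishes at x ∈ {0, 1, 4}; Q'(y) = 2y - 2 vanishes at y ∈ {1}.
Local minima of P (where P''>0): P(0)=0, P(4)=-256. Local minima of Q: Q(1)=-1.
So the global minimum of C is P(4) + Q(1) − 3 = -256 − 1 − 3 = -260, attained at (4, 1).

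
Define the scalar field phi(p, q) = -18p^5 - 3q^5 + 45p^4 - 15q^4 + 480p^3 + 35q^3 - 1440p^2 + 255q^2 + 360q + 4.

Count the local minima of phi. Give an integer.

phi separates as a function of p plus a function of q, so ∇phi=0 decouples.
∂phi/∂p = -90p(p - 4)(p - 2)(p + 4) = 0 at p ∈ {-4, 0, 2, 4}; ∂phi/∂q = -15(q - 3)(q + 1)(q + 2)(q + 4) = 0 at q ∈ {-4, -2, -1, 3}.
The Hessian is diagonal: diag(phi_pp, phi_qq). Second derivatives: phi_pp(-4)=17280, phi_pp(0)=-2880, phi_pp(2)=2160, phi_pp(4)=-5760; phi_qq(-4)=630, phi_qq(-2)=-150, phi_qq(-1)=180, phi_qq(3)=-2100.
Local minima occur where both diagonal entries positive: (-4, -4), (-4, -1), (2, -4), (2, -1). Count: 4.

4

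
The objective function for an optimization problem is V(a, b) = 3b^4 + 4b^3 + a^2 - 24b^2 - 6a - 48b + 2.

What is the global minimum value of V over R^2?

V(a,b) separates as P(a) + Q(b) + 2, so its minimum is min P + min Q + 2.
P'(a) = 2a - 6 vanishes at a ∈ {3}; Q'(b) = 12(b - 2)(b + 1)(b + 2) vanishes at b ∈ {-2, -1, 2}.
Local minima of P (where P''>0): P(3)=-9. Local minima of Q: Q(-2)=16, Q(2)=-112.
So the global minimum of V is P(3) + Q(2) + 2 = -9 − 112 + 2 = -119, attained at (3, 2).

-119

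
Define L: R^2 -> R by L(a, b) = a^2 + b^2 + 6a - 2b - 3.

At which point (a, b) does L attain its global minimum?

(-3, 1)

L(a,b) separates as P(a) + Q(b) − 3, so its minimum is min P + min Q − 3.
P'(a) = 2a + 6 vanishes at a ∈ {-3}; Q'(b) = 2b - 2 vanishes at b ∈ {1}.
Local minima of P (where P''>0): P(-3)=-9. Local minima of Q: Q(1)=-1.
So the global minimum of L is P(-3) + Q(1) − 3 = -9 − 1 − 3 = -13, attained at (-3, 1).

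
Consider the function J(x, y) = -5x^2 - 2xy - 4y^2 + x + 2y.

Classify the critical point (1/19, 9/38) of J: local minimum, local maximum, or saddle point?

The Hessian of J is constant: H = [[-10, -2], [-2, -8]].
det(H) = (-10)·(-8) − (-2)² = 76.
det(H) > 0 and tr(H) = -18 < 0, so H is negative definite and the point is a local maximum.

local maximum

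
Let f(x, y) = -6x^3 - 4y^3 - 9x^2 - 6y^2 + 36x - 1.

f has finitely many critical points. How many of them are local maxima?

f separates as a function of x plus a function of y, so ∇f=0 decouples.
∂f/∂x = -18(x - 1)(x + 2) = 0 at x ∈ {-2, 1}; ∂f/∂y = -12y(y + 1) = 0 at y ∈ {-1, 0}.
The Hessian is diagonal: diag(f_xx, f_yy). Second derivatives: f_xx(-2)=54, f_xx(1)=-54; f_yy(-1)=12, f_yy(0)=-12.
Local maxima occur where both diagonal entries negative: (1, 0). Count: 1.

1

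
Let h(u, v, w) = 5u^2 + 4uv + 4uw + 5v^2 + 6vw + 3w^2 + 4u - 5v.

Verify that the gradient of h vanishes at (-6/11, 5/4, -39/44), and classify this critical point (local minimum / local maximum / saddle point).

∇h = (10u + 4v + 4w + 4, 4u + 10v + 6w - 5, 4u + 6v + 6w); substituting (-6/11, 5/4, -39/44) gives ∇h = (0, 0, 0), so (-6/11, 5/4, -39/44) is indeed a critical point.
The Hessian is constant: H = [[10, 4, 4], [4, 10, 6], [4, 6, 6]].
Leading principal minors: Δ₁ = 10, Δ₂ = 84, Δ₃ = 176.
All leading minors are positive, so H is positive definite: a local minimum.

local minimum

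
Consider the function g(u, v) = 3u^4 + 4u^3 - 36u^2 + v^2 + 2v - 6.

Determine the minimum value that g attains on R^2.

g(u,v) separates as P(u) + Q(v) − 6, so its minimum is min P + min Q − 6.
P'(u) = 12u(u - 2)(u + 3) vanishes at u ∈ {-3, 0, 2}; Q'(v) = 2v + 2 vanishes at v ∈ {-1}.
Local minima of P (where P''>0): P(-3)=-189, P(2)=-64. Local minima of Q: Q(-1)=-1.
So the global minimum of g is P(-3) + Q(-1) − 6 = -189 − 1 − 6 = -196, attained at (-3, -1).

-196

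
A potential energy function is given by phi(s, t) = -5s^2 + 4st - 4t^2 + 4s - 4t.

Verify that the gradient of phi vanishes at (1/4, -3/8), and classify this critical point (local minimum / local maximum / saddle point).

∇phi = (-10s + 4t + 4, 4s - 8t - 4); substituting (1/4, -3/8) gives ∇phi = (0, 0), so (1/4, -3/8) is indeed a critical point.
The Hessian of phi is constant: H = [[-10, 4], [4, -8]].
det(H) = (-10)·(-8) − 4² = 64.
det(H) > 0 and tr(H) = -18 < 0, so H is negative definite and the point is a local maximum.

local maximum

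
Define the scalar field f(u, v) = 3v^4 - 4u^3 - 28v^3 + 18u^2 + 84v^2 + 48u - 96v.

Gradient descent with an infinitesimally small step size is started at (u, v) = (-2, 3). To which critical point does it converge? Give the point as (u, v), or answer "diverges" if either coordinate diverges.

f is separable, so gradient descent decouples: u follows -∂f/∂u, v follows -∂f/∂v.
∂f/∂u = -12(u - 4)(u + 1); at u=-2 this is -72, so u increases.
∂f/∂v = 12(v - 4)(v - 2)(v - 1); at v=3 this is -24, so v increases.
u converges to its nearest critical value -1 (a local min of the u-part); v converges to 4. The iterate converges to (-1, 4).

(-1, 4)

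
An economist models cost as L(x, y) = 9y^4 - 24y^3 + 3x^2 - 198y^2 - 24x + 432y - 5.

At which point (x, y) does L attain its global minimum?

L(x,y) separates as P(x) + Q(y) − 5, so its minimum is min P + min Q − 5.
P'(x) = 6x - 24 vanishes at x ∈ {4}; Q'(y) = 36(y - 4)(y - 1)(y + 3) vanishes at y ∈ {-3, 1, 4}.
Local minima of P (where P''>0): P(4)=-48. Local minima of Q: Q(-3)=-1701, Q(4)=-672.
So the global minimum of L is P(4) + Q(-3) − 5 = -48 − 1701 − 5 = -1754, attained at (4, -3).

(4, -3)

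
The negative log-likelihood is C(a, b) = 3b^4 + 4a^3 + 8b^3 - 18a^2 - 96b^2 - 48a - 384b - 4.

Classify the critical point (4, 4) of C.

The mixed partial ∂²C/∂a∂b is 0, so the Hessian at any point is diag(C_aa, C_bb) = diag(12(2a - 3), 12(3b^2 + 4b - 16)).
At (4, 4): H = diag(60, 576).
Both eigenvalues are positive, so H is positive definite: a local minimum.

local minimum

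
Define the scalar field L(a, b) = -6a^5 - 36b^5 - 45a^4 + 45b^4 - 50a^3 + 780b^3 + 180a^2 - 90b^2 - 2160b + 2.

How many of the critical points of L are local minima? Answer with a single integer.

L separates as a function of a plus a function of b, so ∇L=0 decouples.
∂L/∂a = -30a(a - 1)(a + 3)(a + 4) = 0 at a ∈ {-4, -3, 0, 1}; ∂L/∂b = -180(b - 4)(b - 1)(b + 1)(b + 3) = 0 at b ∈ {-3, -1, 1, 4}.
The Hessian is diagonal: diag(L_aa, L_bb). Second derivatives: L_aa(-4)=600, L_aa(-3)=-360, L_aa(0)=360, L_aa(1)=-600; L_bb(-3)=10080, L_bb(-1)=-3600, L_bb(1)=4320, L_bb(4)=-18900.
Local minima occur where both diagonal entries positive: (-4, -3), (-4, 1), (0, -3), (0, 1). Count: 4.

4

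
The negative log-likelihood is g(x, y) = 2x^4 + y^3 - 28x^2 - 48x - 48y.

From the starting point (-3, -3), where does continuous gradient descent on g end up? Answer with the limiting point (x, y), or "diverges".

g is separable, so gradient descent decouples: x follows -∂g/∂x, y follows -∂g/∂y.
∂g/∂x = 8(x - 3)(x + 1)(x + 2); at x=-3 this is -96, so x increases.
∂g/∂y = 3(y - 4)(y + 4); at y=-3 this is -21, so y increases.
x converges to its nearest critical value -2 (a local min of the x-part); y converges to 4. The iterate converges to (-2, 4).

(-2, 4)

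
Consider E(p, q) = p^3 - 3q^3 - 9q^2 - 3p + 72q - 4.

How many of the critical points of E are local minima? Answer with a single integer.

E separates as a function of p plus a function of q, so ∇E=0 decouples.
∂E/∂p = 3(p - 1)(p + 1) = 0 at p ∈ {-1, 1}; ∂E/∂q = -9(q - 2)(q + 4) = 0 at q ∈ {-4, 2}.
The Hessian is diagonal: diag(E_pp, E_qq). Second derivatives: E_pp(-1)=-6, E_pp(1)=6; E_qq(-4)=54, E_qq(2)=-54.
Local minima occur where both diagonal entries positive: (1, -4). Count: 1.

1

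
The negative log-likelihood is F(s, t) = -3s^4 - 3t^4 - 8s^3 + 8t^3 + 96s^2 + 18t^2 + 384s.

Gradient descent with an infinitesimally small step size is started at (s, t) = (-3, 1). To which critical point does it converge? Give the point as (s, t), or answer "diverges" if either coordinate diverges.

F is separable, so gradient descent decouples: s follows -∂F/∂s, t follows -∂F/∂t.
∂F/∂s = -12(s - 4)(s + 2)(s + 4); at s=-3 this is -84, so s increases.
∂F/∂t = -12t(t - 3)(t + 1); at t=1 this is 48, so t decreases.
s converges to its nearest critical value -2 (a local min of the s-part); t converges to 0. The iterate converges to (-2, 0).

(-2, 0)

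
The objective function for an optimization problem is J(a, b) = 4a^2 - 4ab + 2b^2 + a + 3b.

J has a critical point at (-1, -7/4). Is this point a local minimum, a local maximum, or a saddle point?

local minimum

The Hessian of J is constant: H = [[8, -4], [-4, 4]].
det(H) = 8·4 − (-4)² = 16.
det(H) > 0 and tr(H) = 12 > 0, so H is positive definite and the point is a local minimum.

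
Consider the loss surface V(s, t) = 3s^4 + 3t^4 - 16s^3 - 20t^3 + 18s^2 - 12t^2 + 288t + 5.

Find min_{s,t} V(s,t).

-438

V(s,t) separates as P(s) + Q(t) + 5, so its minimum is min P + min Q + 5.
P'(s) = 12s(s - 3)(s - 1) vanishes at s ∈ {0, 1, 3}; Q'(t) = 12(t - 4)(t - 3)(t + 2) vanishes at t ∈ {-2, 3, 4}.
Local minima of P (where P''>0): P(0)=0, P(3)=-27. Local minima of Q: Q(-2)=-416, Q(4)=448.
So the global minimum of V is P(3) + Q(-2) + 5 = -27 − 416 + 5 = -438, attained at (3, -2).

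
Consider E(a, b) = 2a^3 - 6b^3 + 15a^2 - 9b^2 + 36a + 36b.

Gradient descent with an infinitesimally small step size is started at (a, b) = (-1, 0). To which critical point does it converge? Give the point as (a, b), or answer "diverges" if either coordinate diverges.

E is separable, so gradient descent decouples: a follows -∂E/∂a, b follows -∂E/∂b.
∂E/∂a = 6(a + 2)(a + 3); at a=-1 this is 12, so a decreases.
∂E/∂b = -18(b - 1)(b + 2); at b=0 this is 36, so b decreases.
a converges to its nearest critical value -2 (a local min of the a-part); b converges to -2. The iterate converges to (-2, -2).

(-2, -2)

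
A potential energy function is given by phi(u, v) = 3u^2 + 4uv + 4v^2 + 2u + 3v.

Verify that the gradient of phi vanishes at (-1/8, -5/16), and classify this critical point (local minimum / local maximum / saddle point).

local minimum

∇phi = (6u + 4v + 2, 4u + 8v + 3); substituting (-1/8, -5/16) gives ∇phi = (0, 0), so (-1/8, -5/16) is indeed a critical point.
The Hessian of phi is constant: H = [[6, 4], [4, 8]].
det(H) = 6·8 − 4² = 32.
det(H) > 0 and tr(H) = 14 > 0, so H is positive definite and the point is a local minimum.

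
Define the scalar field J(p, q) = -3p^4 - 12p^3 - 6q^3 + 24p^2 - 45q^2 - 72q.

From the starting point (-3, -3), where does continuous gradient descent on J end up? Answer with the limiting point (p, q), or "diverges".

(0, -4)

J is separable, so gradient descent decouples: p follows -∂J/∂p, q follows -∂J/∂q.
∂J/∂p = -12p(p - 1)(p + 4); at p=-3 this is -144, so p increases.
∂J/∂q = -18(q + 1)(q + 4); at q=-3 this is 36, so q decreases.
p converges to its nearest critical value 0 (a local min of the p-part); q converges to -4. The iterate converges to (0, -4).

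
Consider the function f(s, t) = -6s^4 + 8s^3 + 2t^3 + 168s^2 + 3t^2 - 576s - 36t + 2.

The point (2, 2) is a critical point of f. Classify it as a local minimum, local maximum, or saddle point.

The mixed partial ∂²f/∂s∂t is 0, so the Hessian at any point is diag(f_ss, f_tt) = diag(24(-3s^2 + 2s + 14), 6(2t + 1)).
At (2, 2): H = diag(144, 30).
Both eigenvalues are positive, so H is positive definite: a local minimum.

local minimum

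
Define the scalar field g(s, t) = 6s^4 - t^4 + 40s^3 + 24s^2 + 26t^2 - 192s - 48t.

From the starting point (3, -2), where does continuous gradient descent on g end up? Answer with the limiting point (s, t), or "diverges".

g is separable, so gradient descent decouples: s follows -∂g/∂s, t follows -∂g/∂t.
∂g/∂s = 24(s - 1)(s + 2)(s + 4); at s=3 this is 1680, so s decreases.
∂g/∂t = -4(t - 3)(t - 1)(t + 4); at t=-2 this is -120, so t increases.
s converges to its nearest critical value 1 (a local min of the s-part); t converges to 1. The iterate converges to (1, 1).

(1, 1)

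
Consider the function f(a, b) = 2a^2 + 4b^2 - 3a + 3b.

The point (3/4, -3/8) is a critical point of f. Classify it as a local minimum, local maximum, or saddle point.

local minimum

The Hessian of f is constant: H = [[4, 0], [0, 8]].
det(H) = 4·8 − 0² = 32.
det(H) > 0 and tr(H) = 12 > 0, so H is positive definite and the point is a local minimum.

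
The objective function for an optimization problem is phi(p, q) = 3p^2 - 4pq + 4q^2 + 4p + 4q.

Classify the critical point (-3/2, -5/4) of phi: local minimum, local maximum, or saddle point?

local minimum

The Hessian of phi is constant: H = [[6, -4], [-4, 8]].
det(H) = 6·8 − (-4)² = 32.
det(H) > 0 and tr(H) = 14 > 0, so H is positive definite and the point is a local minimum.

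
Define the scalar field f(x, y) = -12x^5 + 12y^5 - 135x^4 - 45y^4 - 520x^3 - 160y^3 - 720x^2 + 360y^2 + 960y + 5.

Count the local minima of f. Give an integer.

f separates as a function of x plus a function of y, so ∇f=0 decouples.
∂f/∂x = -60x(x + 2)(x + 3)(x + 4) = 0 at x ∈ {-4, -3, -2, 0}; ∂f/∂y = 60(y - 4)(y - 2)(y + 1)(y + 2) = 0 at y ∈ {-2, -1, 2, 4}.
The Hessian is diagonal: diag(f_xx, f_yy). Second derivatives: f_xx(-4)=480, f_xx(-3)=-180, f_xx(-2)=240, f_xx(0)=-1440; f_yy(-2)=-1440, f_yy(-1)=900, f_yy(2)=-1440, f_yy(4)=3600.
Local minima occur where both diagonal entries positive: (-4, -1), (-4, 4), (-2, -1), (-2, 4). Count: 4.

4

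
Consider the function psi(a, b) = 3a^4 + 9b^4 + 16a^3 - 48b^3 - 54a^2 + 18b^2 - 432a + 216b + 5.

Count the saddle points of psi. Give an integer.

4

psi separates as a function of a plus a function of b, so ∇psi=0 decouples.
∂psi/∂a = 12(a - 3)(a + 3)(a + 4) = 0 at a ∈ {-4, -3, 3}; ∂psi/∂b = 36(b - 3)(b - 2)(b + 1) = 0 at b ∈ {-1, 2, 3}.
The Hessian is diagonal: diag(psi_aa, psi_bb). Second derivatives: psi_aa(-4)=84, psi_aa(-3)=-72, psi_aa(3)=504; psi_bb(-1)=432, psi_bb(2)=-108, psi_bb(3)=144.
Saddle points occur where the two diagonal entries have opposite signs: (-4, 2), (-3, -1), (-3, 3), (3, 2). Count: 4.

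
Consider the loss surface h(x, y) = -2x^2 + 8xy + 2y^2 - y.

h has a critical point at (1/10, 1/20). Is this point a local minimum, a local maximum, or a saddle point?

saddle point

The Hessian of h is constant: H = [[-4, 8], [8, 4]].
det(H) = (-4)·4 − 8² = -80.
Since det(H) < 0, H is indefinite and the critical point is a saddle point.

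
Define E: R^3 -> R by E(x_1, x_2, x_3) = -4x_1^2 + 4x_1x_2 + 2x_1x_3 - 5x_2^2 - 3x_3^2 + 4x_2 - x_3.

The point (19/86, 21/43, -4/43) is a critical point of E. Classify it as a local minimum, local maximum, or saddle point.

local maximum

The Hessian is constant: H = [[-8, 4, 2], [4, -10, 0], [2, 0, -6]].
Leading principal minors: Δ₁ = -8, Δ₂ = 64, Δ₃ = -344.
The minors alternate sign starting negative (−, +, −), so H is negative definite: a local maximum.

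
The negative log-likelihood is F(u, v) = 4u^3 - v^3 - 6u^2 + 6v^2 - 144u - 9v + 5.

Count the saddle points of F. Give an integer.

F separates as a function of u plus a function of v, so ∇F=0 decouples.
∂F/∂u = 12(u - 4)(u + 3) = 0 at u ∈ {-3, 4}; ∂F/∂v = -3(v - 3)(v - 1) = 0 at v ∈ {1, 3}.
The Hessian is diagonal: diag(F_uu, F_vv). Second derivatives: F_uu(-3)=-84, F_uu(4)=84; F_vv(1)=6, F_vv(3)=-6.
Saddle points occur where the two diagonal entries have opposite signs: (-3, 1), (4, 3). Count: 2.

2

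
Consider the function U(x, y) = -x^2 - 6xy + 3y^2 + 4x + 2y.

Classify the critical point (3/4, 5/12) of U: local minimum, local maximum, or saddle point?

The Hessian of U is constant: H = [[-2, -6], [-6, 6]].
det(H) = (-2)·6 − (-6)² = -48.
Since det(H) < 0, H is indefinite and the critical point is a saddle point.

saddle point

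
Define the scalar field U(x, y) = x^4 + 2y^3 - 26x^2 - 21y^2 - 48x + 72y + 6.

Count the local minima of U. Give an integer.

U separates as a function of x plus a function of y, so ∇U=0 decouples.
∂U/∂x = 4(x - 4)(x + 1)(x + 3) = 0 at x ∈ {-3, -1, 4}; ∂U/∂y = 6(y - 4)(y - 3) = 0 at y ∈ {3, 4}.
The Hessian is diagonal: diag(U_xx, U_yy). Second derivatives: U_xx(-3)=56, U_xx(-1)=-40, U_xx(4)=140; U_yy(3)=-6, U_yy(4)=6.
Local minima occur where both diagonal entries positive: (-3, 4), (4, 4). Count: 2.

2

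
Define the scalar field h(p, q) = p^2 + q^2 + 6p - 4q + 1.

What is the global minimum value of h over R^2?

-12

h(p,q) separates as A(p) + B(q) + 1, so its minimum is min A + min B + 1.
A'(p) = 2p + 6 vanishes at p ∈ {-3}; B'(q) = 2q - 4 vanishes at q ∈ {2}.
Local minima of A (where A''>0): A(-3)=-9. Local minima of B: B(2)=-4.
So the global minimum of h is A(-3) + B(2) + 1 = -9 − 4 + 1 = -12, attained at (-3, 2).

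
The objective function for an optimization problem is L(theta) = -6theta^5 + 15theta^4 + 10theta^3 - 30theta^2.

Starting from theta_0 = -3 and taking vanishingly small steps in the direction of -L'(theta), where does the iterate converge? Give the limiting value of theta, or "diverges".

-1

L'(theta) = -30theta(theta - 2)(theta - 1)(theta + 1), so L'(-3) = -3600.
Gradient descent moves in the -L' direction, i.e. theta is increasing.
The nearest critical point in that direction is theta = -1, where L'' = 180 > 0 (a local minimum). The iterate converges there.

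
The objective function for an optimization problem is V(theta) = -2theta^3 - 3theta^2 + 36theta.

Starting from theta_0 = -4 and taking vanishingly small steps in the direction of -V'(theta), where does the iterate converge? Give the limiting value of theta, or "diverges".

V'(theta) = -6(theta - 2)(theta + 3), so V'(-4) = -36.
Gradient descent moves in the -V' direction, i.e. theta is increasing.
The nearest critical point in that direction is theta = -3, where V'' = 30 > 0 (a local minimum). The iterate converges there.

-3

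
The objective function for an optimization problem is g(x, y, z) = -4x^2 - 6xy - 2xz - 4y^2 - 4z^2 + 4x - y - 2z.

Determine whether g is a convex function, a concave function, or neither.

concave

g is quadratic, so its Hessian is the constant matrix H = [[-8, -6, -2], [-6, -8, 0], [-2, 0, -8]].
Leading principal minors: -8, 28, -192.
Signs alternate −, +, − ⇒ H ≺ 0 ⇒ concave.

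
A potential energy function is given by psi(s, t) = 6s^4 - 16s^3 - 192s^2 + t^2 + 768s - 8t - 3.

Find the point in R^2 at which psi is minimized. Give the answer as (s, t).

(-4, 4)

psi(s,t) separates as P(s) + Q(t) − 3, so its minimum is min P + min Q − 3.
P'(s) = 24(s - 4)(s - 2)(s + 4) vanishes at s ∈ {-4, 2, 4}; Q'(t) = 2(t - 4) vanishes at t ∈ {4}.
Local minima of P (where P''>0): P(-4)=-3584, P(4)=512. Local minima of Q: Q(4)=-16.
So the global minimum of psi is P(-4) + Q(4) − 3 = -3584 − 16 − 3 = -3603, attained at (-4, 4).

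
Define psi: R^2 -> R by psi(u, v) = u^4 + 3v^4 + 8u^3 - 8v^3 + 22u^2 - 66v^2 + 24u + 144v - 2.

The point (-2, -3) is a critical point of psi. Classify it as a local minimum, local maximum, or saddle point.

saddle point

The mixed partial ∂²psi/∂u∂v is 0, so the Hessian at any point is diag(psi_uu, psi_vv) = diag(4(3u^2 + 12u + 11), 12(3v^2 - 4v - 11)).
At (-2, -3): H = diag(-4, 336).
The eigenvalues have opposite signs, so H is indefinite: a saddle point.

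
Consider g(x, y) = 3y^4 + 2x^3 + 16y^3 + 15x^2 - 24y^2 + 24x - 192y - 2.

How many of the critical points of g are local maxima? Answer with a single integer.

1

g separates as a function of x plus a function of y, so ∇g=0 decouples.
∂g/∂x = 6(x + 1)(x + 4) = 0 at x ∈ {-4, -1}; ∂g/∂y = 12(y - 2)(y + 2)(y + 4) = 0 at y ∈ {-4, -2, 2}.
The Hessian is diagonal: diag(g_xx, g_yy). Second derivatives: g_xx(-4)=-18, g_xx(-1)=18; g_yy(-4)=144, g_yy(-2)=-96, g_yy(2)=288.
Local maxima occur where both diagonal entries negative: (-4, -2). Count: 1.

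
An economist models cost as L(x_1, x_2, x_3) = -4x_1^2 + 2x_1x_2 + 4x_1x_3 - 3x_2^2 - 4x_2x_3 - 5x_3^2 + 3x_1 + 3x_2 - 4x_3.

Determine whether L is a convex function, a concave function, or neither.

L is quadratic, so its Hessian is the constant matrix H = [[-8, 2, 4], [2, -6, -4], [4, -4, -10]].
Leading principal minors: -8, 44, -280.
Signs alternate −, +, − ⇒ H ≺ 0 ⇒ concave.

concave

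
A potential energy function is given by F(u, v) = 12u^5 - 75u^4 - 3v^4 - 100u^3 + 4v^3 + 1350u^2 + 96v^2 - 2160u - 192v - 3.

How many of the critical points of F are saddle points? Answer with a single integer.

6

F separates as a function of u plus a function of v, so ∇F=0 decouples.
∂F/∂u = 60(u - 4)(u - 3)(u - 1)(u + 3) = 0 at u ∈ {-3, 1, 3, 4}; ∂F/∂v = -12(v - 4)(v - 1)(v + 4) = 0 at v ∈ {-4, 1, 4}.
The Hessian is diagonal: diag(F_uu, F_vv). Second derivatives: F_uu(-3)=-10080, F_uu(1)=1440, F_uu(3)=-720, F_uu(4)=1260; F_vv(-4)=-480, F_vv(1)=180, F_vv(4)=-288.
Saddle points occur where the two diagonal entries have opposite signs: (-3, 1), (1, -4), (1, 4), (3, 1), (4, -4), (4, 4). Count: 6.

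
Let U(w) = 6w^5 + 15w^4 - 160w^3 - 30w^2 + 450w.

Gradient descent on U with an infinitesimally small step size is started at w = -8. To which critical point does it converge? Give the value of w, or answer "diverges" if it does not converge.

U'(w) = 30(w - 3)(w - 1)(w + 1)(w + 5), so U'(-8) = 62370.
Gradient descent moves in the -U' direction, i.e. w is decreasing.
There is no critical point below w=-8, and U' keeps the same sign, so the iterate runs off to −∞.

diverges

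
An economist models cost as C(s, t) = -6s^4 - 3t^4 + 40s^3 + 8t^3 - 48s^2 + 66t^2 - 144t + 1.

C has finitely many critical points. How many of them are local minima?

1

C separates as a function of s plus a function of t, so ∇C=0 decouples.
∂C/∂s = -24s(s - 4)(s - 1) = 0 at s ∈ {0, 1, 4}; ∂C/∂t = -12(t - 4)(t - 1)(t + 3) = 0 at t ∈ {-3, 1, 4}.
The Hessian is diagonal: diag(C_ss, C_tt). Second derivatives: C_ss(0)=-96, C_ss(1)=72, C_ss(4)=-288; C_tt(-3)=-336, C_tt(1)=144, C_tt(4)=-252.
Local minima occur where both diagonal entries positive: (1, 1). Count: 1.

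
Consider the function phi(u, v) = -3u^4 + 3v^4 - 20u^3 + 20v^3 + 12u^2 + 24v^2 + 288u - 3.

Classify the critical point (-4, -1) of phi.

The mixed partial ∂²phi/∂u∂v is 0, so the Hessian at any point is diag(phi_uu, phi_vv) = diag(12(-3u^2 - 10u + 2), 12(3v^2 + 10v + 4)).
At (-4, -1): H = diag(-72, -36).
Both eigenvalues are negative, so H is negative definite: a local maximum.

local maximum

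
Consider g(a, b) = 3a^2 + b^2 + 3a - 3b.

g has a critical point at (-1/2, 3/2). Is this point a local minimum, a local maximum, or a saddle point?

local minimum

The Hessian of g is constant: H = [[6, 0], [0, 2]].
det(H) = 6·2 − 0² = 12.
det(H) > 0 and tr(H) = 8 > 0, so H is positive definite and the point is a local minimum.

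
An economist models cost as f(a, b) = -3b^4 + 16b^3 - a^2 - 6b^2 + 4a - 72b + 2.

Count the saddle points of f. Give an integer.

f separates as a function of a plus a function of b, so ∇f=0 decouples.
∂f/∂a = -2(a - 2) = 0 at a ∈ {2}; ∂f/∂b = -12(b - 3)(b - 2)(b + 1) = 0 at b ∈ {-1, 2, 3}.
The Hessian is diagonal: diag(f_aa, f_bb). Second derivatives: f_aa(2)=-2; f_bb(-1)=-144, f_bb(2)=36, f_bb(3)=-48.
Saddle points occur where the two diagonal entries have opposite signs: (2, 2). Count: 1.

1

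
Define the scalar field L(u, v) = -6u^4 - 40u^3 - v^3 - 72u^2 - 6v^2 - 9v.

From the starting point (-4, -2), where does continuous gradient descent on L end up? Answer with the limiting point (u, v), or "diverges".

L is separable, so gradient descent decouples: u follows -∂L/∂u, v follows -∂L/∂v.
∂L/∂u = -24u(u + 2)(u + 3); at u=-4 this is 192, so u decreases.
∂L/∂v = -3(v + 1)(v + 3); at v=-2 this is 3, so v decreases.
The u-coordinate has no critical point in that direction and runs off to infinity.

diverges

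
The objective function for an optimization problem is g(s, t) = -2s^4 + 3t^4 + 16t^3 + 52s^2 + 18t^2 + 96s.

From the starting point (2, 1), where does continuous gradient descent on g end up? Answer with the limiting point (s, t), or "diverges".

g is separable, so gradient descent decouples: s follows -∂g/∂s, t follows -∂g/∂t.
∂g/∂s = -8(s - 4)(s + 1)(s + 3); at s=2 this is 240, so s decreases.
∂g/∂t = 12t(t + 1)(t + 3); at t=1 this is 96, so t decreases.
s converges to its nearest critical value -1 (a local min of the s-part); t converges to 0. The iterate converges to (-1, 0).

(-1, 0)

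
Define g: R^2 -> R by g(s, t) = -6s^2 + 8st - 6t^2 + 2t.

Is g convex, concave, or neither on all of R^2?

g is quadratic, so its Hessian is the constant matrix H = [[-12, 8], [8, -12]].
det(H) = 80, tr(H) = -24.
det(H) > 0 and tr(H) < 0, so H is negative definite everywhere: concave.

concave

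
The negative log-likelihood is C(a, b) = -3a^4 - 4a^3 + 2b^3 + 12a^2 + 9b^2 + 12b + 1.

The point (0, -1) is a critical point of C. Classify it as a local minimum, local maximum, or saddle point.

local minimum

The mixed partial ∂²C/∂a∂b is 0, so the Hessian at any point is diag(C_aa, C_bb) = diag(12(-3a^2 - 2a + 2), 6(2b + 3)).
At (0, -1): H = diag(24, 6).
Both eigenvalues are positive, so H is positive definite: a local minimum.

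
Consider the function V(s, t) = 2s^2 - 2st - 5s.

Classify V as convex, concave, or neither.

V is quadratic, so its Hessian is the constant matrix H = [[4, -2], [-2, 0]].
det(H) = -4, tr(H) = 4.
det(H) < 0, so H is indefinite: neither convex nor concave.

neither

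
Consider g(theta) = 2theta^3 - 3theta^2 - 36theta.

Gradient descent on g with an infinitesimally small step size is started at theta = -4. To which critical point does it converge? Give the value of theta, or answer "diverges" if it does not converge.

diverges

g'(theta) = 6(theta - 3)(theta + 2), so g'(-4) = 84.
Gradient descent moves in the -g' direction, i.e. theta is decreasing.
There is no critical point below theta=-4, and g' keeps the same sign, so the iterate runs off to −∞.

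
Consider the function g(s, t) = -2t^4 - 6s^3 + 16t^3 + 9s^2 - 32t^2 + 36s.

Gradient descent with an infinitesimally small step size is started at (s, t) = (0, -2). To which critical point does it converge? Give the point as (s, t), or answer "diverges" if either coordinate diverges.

diverges

g is separable, so gradient descent decouples: s follows -∂g/∂s, t follows -∂g/∂t.
∂g/∂s = -18(s - 2)(s + 1); at s=0 this is 36, so s decreases.
∂g/∂t = -8t(t - 4)(t - 2); at t=-2 this is 384, so t decreases.
The t-coordinate has no critical point in that direction and runs off to infinity.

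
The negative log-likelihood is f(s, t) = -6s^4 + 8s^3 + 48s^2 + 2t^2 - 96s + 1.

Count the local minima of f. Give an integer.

1

f separates as a function of s plus a function of t, so ∇f=0 decouples.
∂f/∂s = -24(s - 2)(s - 1)(s + 2) = 0 at s ∈ {-2, 1, 2}; ∂f/∂t = 4t = 0 at t ∈ {0}.
The Hessian is diagonal: diag(f_ss, f_tt). Second derivatives: f_ss(-2)=-288, f_ss(1)=72, f_ss(2)=-96; f_tt(0)=4.
Local minima occur where both diagonal entries positive: (1, 0). Count: 1.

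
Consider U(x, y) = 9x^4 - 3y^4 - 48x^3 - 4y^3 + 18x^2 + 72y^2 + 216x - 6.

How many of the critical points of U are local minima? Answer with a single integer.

2

U separates as a function of x plus a function of y, so ∇U=0 decouples.
∂U/∂x = 36(x - 3)(x - 2)(x + 1) = 0 at x ∈ {-1, 2, 3}; ∂U/∂y = -12y(y - 3)(y + 4) = 0 at y ∈ {-4, 0, 3}.
The Hessian is diagonal: diag(U_xx, U_yy). Second derivatives: U_xx(-1)=432, U_xx(2)=-108, U_xx(3)=144; U_yy(-4)=-336, U_yy(0)=144, U_yy(3)=-252.
Local minima occur where both diagonal entries positive: (-1, 0), (3, 0). Count: 2.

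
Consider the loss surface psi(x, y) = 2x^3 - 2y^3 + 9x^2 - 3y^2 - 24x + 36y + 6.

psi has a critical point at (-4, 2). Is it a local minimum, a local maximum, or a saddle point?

local maximum

The mixed partial ∂²psi/∂x∂y is 0, so the Hessian at any point is diag(psi_xx, psi_yy) = diag(6(2x + 3), -6(2y + 1)).
At (-4, 2): H = diag(-30, -30).
Both eigenvalues are negative, so H is negative definite: a local maximum.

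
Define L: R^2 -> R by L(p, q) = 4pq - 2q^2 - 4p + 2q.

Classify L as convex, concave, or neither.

L is quadratic, so its Hessian is the constant matrix H = [[0, 4], [4, -4]].
det(H) = -16, tr(H) = -4.
det(H) < 0, so H is indefinite: neither convex nor concave.

neither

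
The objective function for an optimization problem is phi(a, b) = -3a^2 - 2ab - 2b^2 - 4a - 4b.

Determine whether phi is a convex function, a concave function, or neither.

concave

phi is quadratic, so its Hessian is the constant matrix H = [[-6, -2], [-2, -4]].
det(H) = 20, tr(H) = -10.
det(H) > 0 and tr(H) < 0, so H is negative definite everywhere: concave.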